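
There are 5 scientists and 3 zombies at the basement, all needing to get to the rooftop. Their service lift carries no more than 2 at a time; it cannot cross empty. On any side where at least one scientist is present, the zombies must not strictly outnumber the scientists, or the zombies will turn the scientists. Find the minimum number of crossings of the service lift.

Counting alone: each trip to the rooftop takes at most 2 across and each return brings at least 1 back, so after t trips out (and t−1 returns) at most 2t − (t−1) of the 8 are across; that first reaches 8 at t = 7, so at least 13 crossings are needed.
The plan below uses exactly 13 crossings, so it is optimal:
1. 2 zombies → the rooftop.  (the basement: 5S 1Z; the rooftop: 0S 2Z)
2. 1 zombie ← the basement.  (the basement: 5S 2Z; the rooftop: 0S 1Z)
3. 2 zombies → the rooftop.  (the basement: 5S 0Z; the rooftop: 0S 3Z)
4. 1 zombie ← the basement.  (the basement: 5S 1Z; the rooftop: 0S 2Z)
5. 2 scientists → the rooftop.  (the basement: 3S 1Z; the rooftop: 2S 2Z)
6. 1 zombie ← the basement.  (the basement: 3S 2Z; the rooftop: 2S 1Z)
7. 1 scientist and 1 zombie → the rooftop.  (the basement: 2S 1Z; the rooftop: 3S 2Z)
8. 1 zombie ← the basement.  (the basement: 2S 2Z; the rooftop: 3S 1Z)
9. 2 zombies → the rooftop.  (the basement: 2S 0Z; the rooftop: 3S 3Z)
10. 1 zombie ← the basement.  (the basement: 2S 1Z; the rooftop: 3S 2Z)
11. 1 scientist and 1 zombie → the rooftop.  (the basement: 1S 0Z; the rooftop: 4S 3Z)
12. 1 zombie ← the basement.  (the basement: 1S 1Z; the rooftop: 4S 2Z)
13. 1 scientist and 1 zombie → the rooftop.  (the basement: 0S 0Z; the rooftop: 5S 3Z)

13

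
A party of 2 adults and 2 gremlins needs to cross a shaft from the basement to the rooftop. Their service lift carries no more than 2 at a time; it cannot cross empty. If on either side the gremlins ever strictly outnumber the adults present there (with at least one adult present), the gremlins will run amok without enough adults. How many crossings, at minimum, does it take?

5

Counting alone: each trip to the rooftop takes at most 2 across and each return brings at least 1 back, so after t trips out (and t−1 returns) at most 2t − (t−1) of the 4 are across; that first reaches 4 at t = 3, so at least 5 crossings are needed.
The plan below uses exactly 5 crossings, so it is optimal:
1. 2 gremlins → the rooftop.  (the basement: 2A 0G; the rooftop: 0A 2G)
2. 1 gremlin ← the basement.  (the basement: 2A 1G; the rooftop: 0A 1G)
3. 2 adults → the rooftop.  (the basement: 0A 1G; the rooftop: 2A 1G)
4. 1 gremlin ← the basement.  (the basement: 0A 2G; the rooftop: 2A 0G)
5. 2 gremlins → the rooftop.  (the basement: 0A 0G; the rooftop: 2A 2G)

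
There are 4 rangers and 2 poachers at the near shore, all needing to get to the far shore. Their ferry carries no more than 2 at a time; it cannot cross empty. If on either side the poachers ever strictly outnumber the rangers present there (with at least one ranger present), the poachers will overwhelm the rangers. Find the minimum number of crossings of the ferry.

Counting alone: each trip to the far shore takes at most 2 across and each return brings at least 1 back, so after t trips out (and t−1 returns) at most 2t − (t−1) of the 6 are across; that first reaches 6 at t = 5, so at least 9 crossings are needed.
The plan below uses exactly 9 crossings, so it is optimal:
1. 2 poachers → the far shore.  (the near shore: 4R 0P; the far shore: 0R 2P)
2. 1 poacher ← the near shore.  (the near shore: 4R 1P; the far shore: 0R 1P)
3. 2 rangers → the far shore.  (the near shore: 2R 1P; the far shore: 2R 1P)
4. 1 poacher ← the near shore.  (the near shore: 2R 2P; the far shore: 2R 0P)
5. 2 poachers → the far shore.  (the near shore: 2R 0P; the far shore: 2R 2P)
6. 1 poacher ← the near shore.  (the near shore: 2R 1P; the far shore: 2R 1P)
7. 1 ranger and 1 poacher → the far shore.  (the near shore: 1R 0P; the far shore: 3R 2P)
8. 1 poacher ← the near shore.  (the near shore: 1R 1P; the far shore: 3R 1P)
9. 1 ranger and 1 poacher → the far shore.  (the near shore: 0R 0P; the far shore: 4R 2P)

9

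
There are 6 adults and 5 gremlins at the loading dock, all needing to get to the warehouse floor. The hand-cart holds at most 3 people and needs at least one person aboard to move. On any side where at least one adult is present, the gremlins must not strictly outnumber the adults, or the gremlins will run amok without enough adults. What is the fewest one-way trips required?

Counting alone: each trip to the warehouse floor takes at most 3 across and each return brings at least 1 back, so after t trips out (and t−1 returns) at most 3t − (t−1) of the 11 are across; that first reaches 11 at t = 5, so at least 9 crossings are needed.
The plan below uses exactly 9 crossings, so it is optimal:
1. 3 gremlins → the warehouse floor.  (the loading dock: 6A 2G; the warehouse floor: 0A 3G)
2. 1 gremlin ← the loading dock.  (the loading dock: 6A 3G; the warehouse floor: 0A 2G)
3. 3 adults → the warehouse floor.  (the loading dock: 3A 3G; the warehouse floor: 3A 2G)
4. 1 adult ← the loading dock.  (the loading dock: 4A 3G; the warehouse floor: 2A 2G)
5. 2 adults and 1 gremlin → the warehouse floor.  (the loading dock: 2A 2G; the warehouse floor: 4A 3G)
6. 1 adult ← the loading dock.  (the loading dock: 3A 2G; the warehouse floor: 3A 3G)
7. 2 adults and 1 gremlin → the warehouse floor.  (the loading dock: 1A 1G; the warehouse floor: 5A 4G)
8. 1 adult ← the loading dock.  (the loading dock: 2A 1G; the warehouse floor: 4A 4G)
9. 2 adults and 1 gremlin → the warehouse floor.  (the loading dock: 0A 0G; the warehouse floor: 6A 5G)

9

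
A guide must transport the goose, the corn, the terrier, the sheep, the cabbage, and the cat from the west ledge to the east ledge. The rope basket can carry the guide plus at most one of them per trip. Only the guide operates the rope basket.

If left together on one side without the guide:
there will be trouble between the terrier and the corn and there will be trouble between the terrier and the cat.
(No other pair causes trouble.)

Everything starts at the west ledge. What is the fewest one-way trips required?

13

Counting alone: the guide can take at most 1 across per trip to the east ledge, so moving all 6 needs at least 6 loaded trips out, with a return between consecutive ones — at least 11 crossings.
The safety rule pushes this higher. Following every safe sequence of crossings, the most of the 6 that can be at the east ledge as the rope basket arrives there on crossing 11 is 5 — never all 6.
So no plan with fewer than 13 crossings exists, and this one achieves 13:
1. Guide goes to the east ledge with the terrier.
2. Guide goes back to the west ledge alone.
3. Guide goes to the east ledge with the goose.
4. Guide goes back to the west ledge alone.
5. Guide goes to the east ledge with the corn.
6. Guide goes back to the west ledge with the terrier.
7. Guide goes to the east ledge with the cat.
8. Guide goes back to the west ledge alone.
9. Guide goes to the east ledge with the sheep.
10. Guide goes back to the west ledge alone.
11. Guide goes to the east ledge with the cabbage.
12. Guide goes back to the west ledge alone.
13. Guide goes to the east ledge with the terrier.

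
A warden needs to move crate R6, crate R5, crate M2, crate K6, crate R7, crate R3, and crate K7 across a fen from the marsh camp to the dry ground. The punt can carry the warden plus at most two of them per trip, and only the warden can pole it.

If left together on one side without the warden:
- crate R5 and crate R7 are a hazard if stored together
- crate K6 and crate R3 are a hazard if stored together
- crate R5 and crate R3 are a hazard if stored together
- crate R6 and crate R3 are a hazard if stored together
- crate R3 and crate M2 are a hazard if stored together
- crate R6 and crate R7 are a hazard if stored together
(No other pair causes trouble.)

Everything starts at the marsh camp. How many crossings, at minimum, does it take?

Counting alone: the warden can take at most 2 across per trip to the dry ground, so moving all 7 needs at least 4 loaded trips out, with a return between consecutive ones — at least 7 crossings.
The safety rule pushes this higher. Following every safe sequence of crossings, the most of the 7 that can be at the dry ground as the punt arrives there on crossing 7 is 6 — never all 7.
So no plan with fewer than 9 crossings exists, and this one achieves 9:
1. Warden goes to the dry ground with crate R3 and crate R7.
2. Warden goes back to the marsh camp alone.
3. Warden goes to the dry ground with crate K7.
4. Warden goes back to the marsh camp alone.
5. Warden goes to the dry ground with crate R5 and crate R6.
6. Warden goes back to the marsh camp with crate R3 and crate R7.
7. Warden goes to the dry ground with crate K6 and crate M2.
8. Warden goes back to the marsh camp alone.
9. Warden goes to the dry ground with crate R3 and crate R7.

9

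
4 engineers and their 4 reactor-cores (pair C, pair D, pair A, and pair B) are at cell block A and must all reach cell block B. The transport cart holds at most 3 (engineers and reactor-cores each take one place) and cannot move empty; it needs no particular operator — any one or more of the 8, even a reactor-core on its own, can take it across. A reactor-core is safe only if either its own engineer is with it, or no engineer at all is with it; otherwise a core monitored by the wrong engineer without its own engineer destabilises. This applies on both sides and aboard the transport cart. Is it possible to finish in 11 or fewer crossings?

Yes — this plan uses 9 crossings (≤ 11):
1. engineer C and reactor-core C cross → cell block B.
2. engineer C crosses ← cell block A.
3. engineer C, engineer D, and reactor-core D cross → cell block B.
4. engineer C and reactor-core C cross ← cell block A.
5. engineer A, engineer B, and engineer C cross → cell block B.
6. reactor-core D crosses ← cell block A.
7. reactor-core C and reactor-core D cross → cell block B.
8. reactor-core C crosses ← cell block A.
9. reactor-core A, reactor-core B, and reactor-core C cross → cell block B.

Yes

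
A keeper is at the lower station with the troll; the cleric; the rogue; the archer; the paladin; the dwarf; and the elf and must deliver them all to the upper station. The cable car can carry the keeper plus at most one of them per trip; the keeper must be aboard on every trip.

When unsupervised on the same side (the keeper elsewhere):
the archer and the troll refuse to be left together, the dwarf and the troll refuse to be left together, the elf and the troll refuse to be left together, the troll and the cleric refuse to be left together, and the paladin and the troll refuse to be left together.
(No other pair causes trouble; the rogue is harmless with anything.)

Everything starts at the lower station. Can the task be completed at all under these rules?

No

Following every safe sequence of crossings from the start, the most of the 7 that can be at the upper station as the cable car arrives there on crossings 1, 3, 5 is 1, 2, 3 respectively; the best ever achieved is 3 of 7.
From crossing 7 on, no configuration arises that was not already reachable earlier: only 26 distinct safe configurations (who is on which side, and where the cable car is) can ever be reached, none of them has everyone across, and every continuation just revisits them. So no valid plan exists.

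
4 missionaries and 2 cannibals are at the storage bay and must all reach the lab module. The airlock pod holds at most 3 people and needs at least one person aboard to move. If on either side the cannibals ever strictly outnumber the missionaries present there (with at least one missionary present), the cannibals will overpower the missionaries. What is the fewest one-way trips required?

5

Counting alone: each trip to the lab module takes at most 3 across and each return brings at least 1 back, so after t trips out (and t−1 returns) at most 3t − (t−1) of the 6 are across; that first reaches 6 at t = 3, so at least 5 crossings are needed.
The plan below uses exactly 5 crossings, so it is optimal:
1. 2 cannibals → the lab module.  (the storage bay: 4M 0C; the lab module: 0M 2C)
2. 1 cannibal ← the storage bay.  (the storage bay: 4M 1C; the lab module: 0M 1C)
3. 2 missionaries and 1 cannibal → the lab module.  (the storage bay: 2M 0C; the lab module: 2M 2C)
4. 1 cannibal ← the storage bay.  (the storage bay: 2M 1C; the lab module: 2M 1C)
5. 2 missionaries and 1 cannibal → the lab module.  (the storage bay: 0M 0C; the lab module: 4M 2C)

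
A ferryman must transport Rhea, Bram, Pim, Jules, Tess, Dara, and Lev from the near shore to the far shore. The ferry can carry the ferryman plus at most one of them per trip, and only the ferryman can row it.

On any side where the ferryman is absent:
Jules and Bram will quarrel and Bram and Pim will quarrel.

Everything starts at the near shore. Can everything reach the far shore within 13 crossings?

Counting alone: the ferryman can take at most 1 across per trip to the far shore, so moving all 7 needs at least 7 loaded trips out, with a return between consecutive ones — at least 13 crossings.
The safety rule pushes this higher. Following every safe sequence of crossings, the most of the 7 that can be at the far shore as the ferry arrives there on crossing 13 is 6 — never all 7.
So the move cannot be finished within 13 crossings. (The shortest complete plan takes 15:)
1. Ferryman goes to the far shore with Bram.  [the near shore: Dara, Jules, Lev, Pim, Rhea, Tess | the far shore: Bram]
2. Ferryman goes back to the near shore alone.  [the near shore: Dara, Jules, Lev, Pim, Rhea, Tess | the far shore: Bram]
3. Ferryman goes to the far shore with Rhea.  [the near shore: Dara, Jules, Lev, Pim, Tess | the far shore: Bram, Rhea]
4. Ferryman goes back to the near shore alone.  [the near shore: Dara, Jules, Lev, Pim, Tess | the far shore: Bram, Rhea]
5. Ferryman goes to the far shore with Pim.  [the near shore: Dara, Jules, Lev, Tess | the far shore: Bram, Pim, Rhea]
6. Ferryman goes back to the near shore with Bram.  [the near shore: Bram, Dara, Jules, Lev, Tess | the far shore: Pim, Rhea]
7. Ferryman goes to the far shore with Jules.  [the near shore: Bram, Dara, Lev, Tess | the far shore: Jules, Pim, Rhea]
8. Ferryman goes back to the near shore alone.  [the near shore: Bram, Dara, Lev, Tess | the far shore: Jules, Pim, Rhea]
9. Ferryman goes to the far shore with Tess.  [the near shore: Bram, Dara, Lev | the far shore: Jules, Pim, Rhea, Tess]
10. Ferryman goes back to the near shore alone.  [the near shore: Bram, Dara, Lev | the far shore: Jules, Pim, Rhea, Tess]
11. Ferryman goes to the far shore with Dara.  [the near shore: Bram, Lev | the far shore: Dara, Jules, Pim, Rhea, Tess]
12. Ferryman goes back to the near shore alone.  [the near shore: Bram, Lev | the far shore: Dara, Jules, Pim, Rhea, Tess]
13. Ferryman goes to the far shore with Lev.  [the near shore: Bram | the far shore: Dara, Jules, Lev, Pim, Rhea, Tess]
14. Ferryman goes back to the near shore alone.  [the near shore: Bram | the far shore: Dara, Jules, Lev, Pim, Rhea, Tess]
15. Ferryman goes to the far shore with Bram.  [the near shore: — | the far shore: Bram, Dara, Jules, Lev, Pim, Rhea, Tess]

No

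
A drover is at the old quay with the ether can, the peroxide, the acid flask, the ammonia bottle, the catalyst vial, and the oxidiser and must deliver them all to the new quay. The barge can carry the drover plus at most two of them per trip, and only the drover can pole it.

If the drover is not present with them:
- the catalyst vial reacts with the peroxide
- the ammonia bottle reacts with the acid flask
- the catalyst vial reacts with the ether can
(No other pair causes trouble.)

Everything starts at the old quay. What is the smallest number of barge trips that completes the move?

Counting alone: the drover can take at most 2 across per trip to the new quay, so moving all 6 needs at least 3 loaded trips out, with a return between consecutive ones — at least 5 crossings.
The safety rule pushes this higher. Following every safe sequence of crossings, the most of the 6 that can be at the new quay as the barge arrives there on crossing 5 is 5 — never all 6.
So no plan with fewer than 7 crossings exists, and this one achieves 7:
1. Drover goes to the new quay with the acid flask and the catalyst vial.  [the old quay: the ammonia bottle, the ether can, the oxidiser, the peroxide | the new quay: the acid flask, the catalyst vial]
2. Drover goes back to the old quay alone.  [the old quay: the ammonia bottle, the ether can, the oxidiser, the peroxide | the new quay: the acid flask, the catalyst vial]
3. Drover goes to the new quay with the ether can.  [the old quay: the ammonia bottle, the oxidiser, the peroxide | the new quay: the acid flask, the catalyst vial, the ether can]
4. Drover goes back to the old quay with the catalyst vial.  [the old quay: the ammonia bottle, the catalyst vial, the oxidiser, the peroxide | the new quay: the acid flask, the ether can]
5. Drover goes to the new quay with the oxidiser and the peroxide.  [the old quay: the ammonia bottle, the catalyst vial | the new quay: the acid flask, the ether can, the oxidiser, the peroxide]
6. Drover goes back to the old quay alone.  [the old quay: the ammonia bottle, the catalyst vial | the new quay: the acid flask, the ether can, the oxidiser, the peroxide]
7. Drover goes to the new quay with the ammonia bottle and the catalyst vial.  [the old quay: — | the new quay: the acid flask, the ammonia bottle, the catalyst vial, the ether can, the oxidiser, the peroxide]

7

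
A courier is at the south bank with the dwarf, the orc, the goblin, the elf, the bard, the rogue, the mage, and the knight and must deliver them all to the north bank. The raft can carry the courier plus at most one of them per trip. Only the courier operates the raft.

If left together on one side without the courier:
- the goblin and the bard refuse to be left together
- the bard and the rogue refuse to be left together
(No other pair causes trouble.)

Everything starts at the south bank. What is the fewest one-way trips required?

17

Counting alone: the courier can take at most 1 across per trip to the north bank, so moving all 8 needs at least 8 loaded trips out, with a return between consecutive ones — at least 15 crossings.
The safety rule pushes this higher. Following every safe sequence of crossings, the most of the 8 that can be at the north bank as the raft arrives there on crossing 15 is 7 — never all 8.
So no plan with fewer than 17 crossings exists, and this one achieves 17:
1. Courier goes to the north bank with the bard.
2. Courier goes back to the south bank alone.
3. Courier goes to the north bank with the dwarf.
4. Courier goes back to the south bank alone.
5. Courier goes to the north bank with the orc.
6. Courier goes back to the south bank alone.
7. Courier goes to the north bank with the goblin.
8. Courier goes back to the south bank with the bard.
9. Courier goes to the north bank with the rogue.
10. Courier goes back to the south bank alone.
11. Courier goes to the north bank with the elf.
12. Courier goes back to the south bank alone.
13. Courier goes to the north bank with the mage.
14. Courier goes back to the south bank alone.
15. Courier goes to the north bank with the knight.
16. Courier goes back to the south bank alone.
17. Courier goes to the north bank with the bard.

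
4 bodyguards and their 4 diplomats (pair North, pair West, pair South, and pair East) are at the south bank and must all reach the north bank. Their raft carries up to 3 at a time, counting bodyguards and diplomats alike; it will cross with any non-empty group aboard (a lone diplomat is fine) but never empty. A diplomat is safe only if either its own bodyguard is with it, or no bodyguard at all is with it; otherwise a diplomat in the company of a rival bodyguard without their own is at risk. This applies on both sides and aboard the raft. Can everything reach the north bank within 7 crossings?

No

Counting alone: each trip to the north bank takes at most 3 across and each return brings at least 1 back, so after t trips out (and t−1 returns) at most 3t − (t−1) of the 8 are across; that first reaches 8 at t = 4, so at least 7 crossings are needed.
The safety rule pushes this higher. Following every safe sequence of crossings, the most of the 8 that can be at the north bank as the raft arrives there on crossing 7 is 7 — never all 8.
So the move cannot be finished within 7 crossings. (The shortest complete plan takes 9:)
1. bodyguard North and diplomat North cross → the north bank.
2. bodyguard North crosses ← the south bank.
3. bodyguard North, bodyguard West, and diplomat West cross → the north bank.
4. bodyguard North and diplomat North cross ← the south bank.
5. bodyguard East, bodyguard North, and bodyguard South cross → the north bank.
6. diplomat West crosses ← the south bank.
7. diplomat North and diplomat West cross → the north bank.
8. diplomat North crosses ← the south bank.
9. diplomat East, diplomat North, and diplomat South cross → the north bank.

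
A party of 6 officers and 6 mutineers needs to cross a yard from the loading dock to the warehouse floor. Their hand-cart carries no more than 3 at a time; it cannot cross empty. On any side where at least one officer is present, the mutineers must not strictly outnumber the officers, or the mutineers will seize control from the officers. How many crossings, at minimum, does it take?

Following every safe sequence of crossings from the start, the most of the 12 that can be at the warehouse floor as the hand-cart arrives there on crossings 1, 3, 5 is 3, 5, 6 respectively; the best ever achieved is 6 of 12.
From crossing 7 on, no configuration arises that was not already reachable earlier: only 17 distinct safe configurations (who is on which side, and where the hand-cart is) can ever be reached, none of them has everyone across, and every continuation just revisits them. They are: 0 officers + 0 mutineers across (hand-cart back at the start); 0 officers + 1 mutineer across (hand-cart there); 0 officers + 1 mutineer across (hand-cart back at the start); 0 officers + 2 mutineers across (hand-cart there); 0 officers + 2 mutineers across (hand-cart back at the start); 0 officers + 3 mutineers across (hand-cart there); 0 officers + 3 mutineers across (hand-cart back at the start); 0 officers + 4 mutineers across (hand-cart there); 0 officers + 4 mutineers across (hand-cart back at the start); 0 officers + 5 mutineers across (hand-cart there); 0 officers + 5 mutineers across (hand-cart back at the start); 0 officers + 6 mutineers across (hand-cart there); 1 officer + 1 mutineer across (hand-cart there); 1 officer + 1 mutineer across (hand-cart back at the start); 2 officers + 2 mutineers across (hand-cart there); 2 officers + 2 mutineers across (hand-cart back at the start); 3 officers + 3 mutineers across (hand-cart there). So no valid plan exists.

impossible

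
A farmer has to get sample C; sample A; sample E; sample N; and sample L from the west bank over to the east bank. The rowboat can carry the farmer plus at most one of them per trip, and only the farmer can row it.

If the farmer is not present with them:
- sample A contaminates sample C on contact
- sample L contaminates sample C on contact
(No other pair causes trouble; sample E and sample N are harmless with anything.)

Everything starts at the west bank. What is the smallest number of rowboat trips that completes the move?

Counting alone: the farmer can take at most 1 across per trip to the east bank, so moving all 5 needs at least 5 loaded trips out, with a return between consecutive ones — at least 9 crossings.
The safety rule pushes this higher. Following every safe sequence of crossings, the most of the 5 that can be at the east bank as the rowboat arrives there on crossing 9 is 4 — never all 5.
So no plan with fewer than 11 crossings exists, and this one achieves 11:
1. Farmer goes to the east bank with sample C.  [the west bank: sample A, sample E, sample L, sample N | the east bank: sample C]
2. Farmer goes back to the west bank alone.  [the west bank: sample A, sample E, sample L, sample N | the east bank: sample C]
3. Farmer goes to the east bank with sample A.  [the west bank: sample E, sample L, sample N | the east bank: sample A, sample C]
4. Farmer goes back to the west bank with sample C.  [the west bank: sample C, sample E, sample L, sample N | the east bank: sample A]
5. Farmer goes to the east bank with sample L.  [the west bank: sample C, sample E, sample N | the east bank: sample A, sample L]
6. Farmer goes back to the west bank alone.  [the west bank: sample C, sample E, sample N | the east bank: sample A, sample L]
7. Farmer goes to the east bank with sample E.  [the west bank: sample C, sample N | the east bank: sample A, sample E, sample L]
8. Farmer goes back to the west bank alone.  [the west bank: sample C, sample N | the east bank: sample A, sample E, sample L]
9. Farmer goes to the east bank with sample N.  [the west bank: sample C | the east bank: sample A, sample E, sample L, sample N]
10. Farmer goes back to the west bank alone.  [the west bank: sample C | the east bank: sample A, sample E, sample L, sample N]
11. Farmer goes to the east bank with sample C.  [the west bank: — | the east bank: sample A, sample C, sample E, sample L, sample N]

11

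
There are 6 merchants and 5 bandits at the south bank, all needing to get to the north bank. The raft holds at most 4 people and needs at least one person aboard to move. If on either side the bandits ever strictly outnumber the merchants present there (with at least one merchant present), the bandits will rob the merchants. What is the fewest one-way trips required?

Counting alone: each trip to the north bank takes at most 4 across and each return brings at least 1 back, so after t trips out (and t−1 returns) at most 4t − (t−1) of the 11 are across; that first reaches 11 at t = 4, so at least 7 crossings are needed.
The plan below uses exactly 7 crossings, so it is optimal:
1. 2 bandits → the north bank.  (the south bank: 6M 3B; the north bank: 0M 2B)
2. 1 bandit ← the south bank.  (the south bank: 6M 4B; the north bank: 0M 1B)
3. 4 bandits → the north bank.  (the south bank: 6M 0B; the north bank: 0M 5B)
4. 1 bandit ← the south bank.  (the south bank: 6M 1B; the north bank: 0M 4B)
5. 4 merchants → the north bank.  (the south bank: 2M 1B; the north bank: 4M 4B)
6. 1 bandit ← the south bank.  (the south bank: 2M 2B; the north bank: 4M 3B)
7. 2 merchants and 2 bandits → the north bank.  (the south bank: 0M 0B; the north bank: 6M 5B)

7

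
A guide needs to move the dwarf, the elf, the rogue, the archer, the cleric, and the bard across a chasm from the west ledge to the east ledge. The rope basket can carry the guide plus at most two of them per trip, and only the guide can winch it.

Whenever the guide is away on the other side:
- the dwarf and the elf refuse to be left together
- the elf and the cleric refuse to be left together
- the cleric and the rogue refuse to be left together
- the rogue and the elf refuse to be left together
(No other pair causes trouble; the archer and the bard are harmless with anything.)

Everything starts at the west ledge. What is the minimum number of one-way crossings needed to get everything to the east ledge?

Counting alone: the guide can take at most 2 across per trip to the east ledge, so moving all 6 needs at least 3 loaded trips out, with a return between consecutive ones — at least 5 crossings.
The safety rule pushes this higher. Following every safe sequence of crossings, the most of the 6 that can be at the east ledge as the rope basket arrives there on crossings 5, 7 is 4, 5 respectively — never all 6.
So no plan with fewer than 9 crossings exists, and this one achieves 9:
1. Guide goes to the east ledge with the elf and the rogue.
2. Guide goes back to the west ledge with the elf.
3. Guide goes to the east ledge with the dwarf and the elf.
4. Guide goes back to the west ledge with the elf.
5. Guide goes to the east ledge with the archer and the elf.
6. Guide goes back to the west ledge with the elf.
7. Guide goes to the east ledge with the bard and the elf.
8. Guide goes back to the west ledge with the elf.
9. Guide goes to the east ledge with the cleric and the elf.

9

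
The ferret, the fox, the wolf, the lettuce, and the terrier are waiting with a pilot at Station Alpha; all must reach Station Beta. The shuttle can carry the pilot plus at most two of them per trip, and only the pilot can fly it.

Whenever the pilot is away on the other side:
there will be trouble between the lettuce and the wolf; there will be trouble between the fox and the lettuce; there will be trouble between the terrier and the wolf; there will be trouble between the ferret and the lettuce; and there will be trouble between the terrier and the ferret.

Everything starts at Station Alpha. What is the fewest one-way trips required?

Counting alone: the pilot can take at most 2 across per trip to Station Beta, so moving all 5 needs at least 3 loaded trips out, with a return between consecutive ones — at least 5 crossings.
The safety rule pushes this higher. Following every safe sequence of crossings, the most of the 5 that can be at Station Beta as the shuttle arrives there on crossing 5 is 4 — never all 5.
So no plan with fewer than 7 crossings exists, and this one achieves 7:
1. Pilot goes to Station Beta with the lettuce and the terrier.  [Station Alpha: the ferret, the fox, the wolf | Station Beta: the lettuce, the terrier]
2. Pilot goes back to Station Alpha alone.  [Station Alpha: the ferret, the fox, the wolf | Station Beta: the lettuce, the terrier]
3. Pilot goes to Station Beta with the ferret.  [Station Alpha: the fox, the wolf | Station Beta: the ferret, the lettuce, the terrier]
4. Pilot goes back to Station Alpha with the lettuce and the terrier.  [Station Alpha: the fox, the lettuce, the terrier, the wolf | Station Beta: the ferret]
5. Pilot goes to Station Beta with the fox and the wolf.  [Station Alpha: the lettuce, the terrier | Station Beta: the ferret, the fox, the wolf]
6. Pilot goes back to Station Alpha alone.  [Station Alpha: the lettuce, the terrier | Station Beta: the ferret, the fox, the wolf]
7. Pilot goes to Station Beta with the lettuce and the terrier.  [Station Alpha: — | Station Beta: the ferret, the fox, the lettuce, the terrier, the wolf]

7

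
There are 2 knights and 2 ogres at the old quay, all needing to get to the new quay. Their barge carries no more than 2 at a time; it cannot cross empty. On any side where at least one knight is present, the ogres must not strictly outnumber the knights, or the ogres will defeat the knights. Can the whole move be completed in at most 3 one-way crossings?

Counting alone: each trip to the new quay takes at most 2 across and each return brings at least 1 back, so after t trips out (and t−1 returns) at most 2t − (t−1) of the 4 are across; that first reaches 4 at t = 3, so at least 5 crossings are needed.
Since 3 < 5, 3 crossings cannot be enough. (The shortest complete plan in fact takes 5:)
1. 2 ogres → the new quay.  (the old quay: 2K 0O; the new quay: 0K 2O)
2. 1 ogre ← the old quay.  (the old quay: 2K 1O; the new quay: 0K 1O)
3. 2 knights → the new quay.  (the old quay: 0K 1O; the new quay: 2K 1O)
4. 1 ogre ← the old quay.  (the old quay: 0K 2O; the new quay: 2K 0O)
5. 2 ogres → the new quay.  (the old quay: 0K 0O; the new quay: 2K 2O)

No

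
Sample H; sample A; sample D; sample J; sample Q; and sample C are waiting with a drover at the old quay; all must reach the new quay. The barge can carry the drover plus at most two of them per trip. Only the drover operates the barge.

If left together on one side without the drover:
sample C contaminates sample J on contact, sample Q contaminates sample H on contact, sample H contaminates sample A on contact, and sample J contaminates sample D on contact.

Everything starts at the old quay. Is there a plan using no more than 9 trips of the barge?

Yes

Yes — this plan uses 7 crossings (≤ 9):
1. Drover goes to the new quay with sample H and sample J.  [the old quay: sample A, sample C, sample D, sample Q | the new quay: sample H, sample J]
2. Drover goes back to the old quay alone.  [the old quay: sample A, sample C, sample D, sample Q | the new quay: sample H, sample J]
3. Drover goes to the new quay with sample A and sample D.  [the old quay: sample C, sample Q | the new quay: sample A, sample D, sample H, sample J]
4. Drover goes back to the old quay with sample H and sample J.  [the old quay: sample C, sample H, sample J, sample Q | the new quay: sample A, sample D]
5. Drover goes to the new quay with sample C and sample Q.  [the old quay: sample H, sample J | the new quay: sample A, sample C, sample D, sample Q]
6. Drover goes back to the old quay alone.  [the old quay: sample H, sample J | the new quay: sample A, sample C, sample D, sample Q]
7. Drover goes to the new quay with sample H and sample J.  [the old quay: — | the new quay: sample A, sample C, sample D, sample H, sample J, sample Q]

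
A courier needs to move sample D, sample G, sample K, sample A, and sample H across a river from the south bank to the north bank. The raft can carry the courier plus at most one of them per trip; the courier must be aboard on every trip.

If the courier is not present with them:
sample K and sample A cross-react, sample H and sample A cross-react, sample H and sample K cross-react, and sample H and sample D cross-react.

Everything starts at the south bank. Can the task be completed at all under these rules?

No

Whatever the first load, the items left behind include a forbidden pair without the courier. No opening move is safe, so no plan exists.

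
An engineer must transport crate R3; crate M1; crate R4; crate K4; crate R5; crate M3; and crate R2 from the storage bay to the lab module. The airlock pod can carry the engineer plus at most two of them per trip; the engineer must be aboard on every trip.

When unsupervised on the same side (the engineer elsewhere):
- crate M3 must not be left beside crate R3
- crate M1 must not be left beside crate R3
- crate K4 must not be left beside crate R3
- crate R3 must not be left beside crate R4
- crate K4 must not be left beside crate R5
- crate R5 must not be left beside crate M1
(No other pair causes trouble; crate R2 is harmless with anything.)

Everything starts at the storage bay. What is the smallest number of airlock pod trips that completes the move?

Counting alone: the engineer can take at most 2 across per trip to the lab module, so moving all 7 needs at least 4 loaded trips out, with a return between consecutive ones — at least 7 crossings.
The safety rule pushes this higher. Following every safe sequence of crossings, the most of the 7 that can be at the lab module as the airlock pod arrives there on crossing 7 is 6 — never all 7.
So no plan with fewer than 9 crossings exists, and this one achieves 9:
1. Engineer goes to the lab module with crate R3 and crate R5.
2. Engineer goes back to the storage bay alone.
3. Engineer goes to the lab module with crate R2.
4. Engineer goes back to the storage bay alone.
5. Engineer goes to the lab module with crate M1 and crate R4.
6. Engineer goes back to the storage bay with crate R3 and crate R5.
7. Engineer goes to the lab module with crate K4 and crate M3.
8. Engineer goes back to the storage bay alone.
9. Engineer goes to the lab module with crate R3 and crate R5.

9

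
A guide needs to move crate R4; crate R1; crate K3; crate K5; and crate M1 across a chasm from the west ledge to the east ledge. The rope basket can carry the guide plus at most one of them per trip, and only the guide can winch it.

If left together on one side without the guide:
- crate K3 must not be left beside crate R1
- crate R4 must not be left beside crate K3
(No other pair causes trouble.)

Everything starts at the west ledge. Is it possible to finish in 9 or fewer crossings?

No

Counting alone: the guide can take at most 1 across per trip to the east ledge, so moving all 5 needs at least 5 loaded trips out, with a return between consecutive ones — at least 9 crossings.
The safety rule pushes this higher. Following every safe sequence of crossings, the most of the 5 that can be at the east ledge as the rope basket arrives there on crossing 9 is 4 — never all 5.
So the move cannot be finished within 9 crossings. (The shortest complete plan takes 11:)
1. Guide goes to the east ledge with crate K3.  [the west ledge: crate K5, crate M1, crate R1, crate R4 | the east ledge: crate K3]
2. Guide goes back to the west ledge alone.  [the west ledge: crate K5, crate M1, crate R1, crate R4 | the east ledge: crate K3]
3. Guide goes to the east ledge with crate R4.  [the west ledge: crate K5, crate M1, crate R1 | the east ledge: crate K3, crate R4]
4. Guide goes back to the west ledge with crate K3.  [the west ledge: crate K3, crate K5, crate M1, crate R1 | the east ledge: crate R4]
5. Guide goes to the east ledge with crate R1.  [the west ledge: crate K3, crate K5, crate M1 | the east ledge: crate R1, crate R4]
6. Guide goes back to the west ledge alone.  [the west ledge: crate K3, crate K5, crate M1 | the east ledge: crate R1, crate R4]
7. Guide goes to the east ledge with crate K5.  [the west ledge: crate K3, crate M1 | the east ledge: crate K5, crate R1, crate R4]
8. Guide goes back to the west ledge alone.  [the west ledge: crate K3, crate M1 | the east ledge: crate K5, crate R1, crate R4]
9. Guide goes to the east ledge with crate M1.  [the west ledge: crate K3 | the east ledge: crate K5, crate M1, crate R1, crate R4]
10. Guide goes back to the west ledge alone.  [the west ledge: crate K3 | the east ledge: crate K5, crate M1, crate R1, crate R4]
11. Guide goes to the east ledge with crate K3.  [the west ledge: — | the east ledge: crate K3, crate K5, crate M1, crate R1, crate R4]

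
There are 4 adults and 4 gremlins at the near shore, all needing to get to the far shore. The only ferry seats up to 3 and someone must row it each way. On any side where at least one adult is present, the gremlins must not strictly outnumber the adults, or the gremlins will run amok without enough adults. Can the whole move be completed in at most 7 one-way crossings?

No

Counting alone: each trip to the far shore takes at most 3 across and each return brings at least 1 back, so after t trips out (and t−1 returns) at most 3t − (t−1) of the 8 are across; that first reaches 8 at t = 4, so at least 7 crossings are needed.
The safety rule pushes this higher. Following every safe sequence of crossings, the most of the 8 that can be at the far shore as the ferry arrives there on crossing 7 is 7 — never all 8.
So the move cannot be finished within 7 crossings. (The shortest complete plan takes 9:)
1. 2 gremlins → the far shore.  (the near shore: 4A 2G; the far shore: 0A 2G)
2. 1 gremlin ← the near shore.  (the near shore: 4A 3G; the far shore: 0A 1G)
3. 3 gremlins → the far shore.  (the near shore: 4A 0G; the far shore: 0A 4G)
4. 1 gremlin ← the near shore.  (the near shore: 4A 1G; the far shore: 0A 3G)
5. 3 adults → the far shore.  (the near shore: 1A 1G; the far shore: 3A 3G)
6. 1 adult and 1 gremlin ← the near shore.  (the near shore: 2A 2G; the far shore: 2A 2G)
7. 2 adults → the far shore.  (the near shore: 0A 2G; the far shore: 4A 2G)
8. 1 gremlin ← the near shore.  (the near shore: 0A 3G; the far shore: 4A 1G)
9. 3 gremlins → the far shore.  (the near shore: 0A 0G; the far shore: 4A 4G)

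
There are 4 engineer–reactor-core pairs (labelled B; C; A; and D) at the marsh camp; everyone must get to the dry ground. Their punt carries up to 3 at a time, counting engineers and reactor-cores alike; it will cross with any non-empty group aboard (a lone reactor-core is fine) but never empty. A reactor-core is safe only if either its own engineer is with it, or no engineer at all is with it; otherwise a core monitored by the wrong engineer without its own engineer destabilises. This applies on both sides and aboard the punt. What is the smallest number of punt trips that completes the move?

9

Counting alone: each trip to the dry ground takes at most 3 across and each return brings at least 1 back, so after t trips out (and t−1 returns) at most 3t − (t−1) of the 8 are across; that first reaches 8 at t = 4, so at least 7 crossings are needed.
The safety rule pushes this higher. Following every safe sequence of crossings, the most of the 8 that can be at the dry ground as the punt arrives there on crossing 7 is 7 — never all 8.
So no plan with fewer than 9 crossings exists, and this one achieves 9:
1. engineer B and reactor-core B cross → the dry ground.
2. engineer B crosses ← the marsh camp.
3. engineer B, engineer C, and reactor-core C cross → the dry ground.
4. engineer B and reactor-core B cross ← the marsh camp.
5. engineer A, engineer B, and engineer D cross → the dry ground.
6. reactor-core C crosses ← the marsh camp.
7. reactor-core B and reactor-core C cross → the dry ground.
8. reactor-core B crosses ← the marsh camp.
9. reactor-core A, reactor-core B, and reactor-core D cross → the dry ground.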